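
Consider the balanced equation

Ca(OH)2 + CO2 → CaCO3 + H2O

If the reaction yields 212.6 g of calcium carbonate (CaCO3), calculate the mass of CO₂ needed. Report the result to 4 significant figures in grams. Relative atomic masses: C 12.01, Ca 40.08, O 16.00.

93.48 g

M(CaCO3) = 40.08 + 12.01 + 3(16.00) = 100.09 g/mol.
M(CO2) = 12.01 + 2(16.00) = 44.01 g/mol.
n(CaCO3) = 212.60 g / 100.09 g/mol = 2.1241 mol.
From the equation the CaCO3:CO2 mole ratio is 1:1, so n(CO2) = 2.1241 × 1/1 = 2.1241 mol.
Mass of CO2 = 2.1241 mol × 44.01 g/mol = 93.481 g.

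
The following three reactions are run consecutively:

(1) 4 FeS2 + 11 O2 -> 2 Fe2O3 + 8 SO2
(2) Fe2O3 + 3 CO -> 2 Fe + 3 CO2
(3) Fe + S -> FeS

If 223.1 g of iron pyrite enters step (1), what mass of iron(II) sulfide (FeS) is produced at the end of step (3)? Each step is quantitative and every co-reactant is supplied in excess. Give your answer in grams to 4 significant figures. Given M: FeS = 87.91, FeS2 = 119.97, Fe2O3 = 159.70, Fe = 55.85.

163.5 g

n(FeS2) = 223.1 / 119.97 = 1.8596 mol.
Reaction (1): FeS2→Fe2O3 ratio 4:2 ⇒ n(Fe2O3) = 0.92982 mol.
Reaction (2): Fe2O3→Fe ratio 1:2 ⇒ n(Fe) = 1.8596 mol.
Reaction (3): Fe→FeS ratio 1:1 ⇒ n(FeS) = 1.8596 mol.
Mass of FeS = 1.8596 × 87.91 = 163.48 g.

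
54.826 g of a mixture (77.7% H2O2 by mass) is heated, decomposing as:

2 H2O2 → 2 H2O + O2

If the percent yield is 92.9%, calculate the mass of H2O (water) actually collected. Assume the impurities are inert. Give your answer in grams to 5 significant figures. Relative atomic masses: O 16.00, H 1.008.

20.960 g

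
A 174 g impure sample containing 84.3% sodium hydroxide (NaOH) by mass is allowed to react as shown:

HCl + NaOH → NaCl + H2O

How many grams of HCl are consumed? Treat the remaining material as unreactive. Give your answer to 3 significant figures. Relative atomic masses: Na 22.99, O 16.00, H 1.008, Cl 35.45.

Mass of pure NaOH = 174 g × 0.843 = 146.7 g.
M(NaOH) = 22.99 + 16.00 + 1.008 = 39.998 g/mol.
M(HCl) = 1.008 + 35.45 = 36.458 g/mol.
n(NaOH) = 146.7 g / 39.998 g/mol = 3.667 mol.
From the equation the NaOH:HCl mole ratio is 1:1, so n(HCl) = 3.667 × 1/1 = 3.667 mol.
Mass of HCl = 3.667 mol × 36.458 g/mol = 133.7 g.

134 g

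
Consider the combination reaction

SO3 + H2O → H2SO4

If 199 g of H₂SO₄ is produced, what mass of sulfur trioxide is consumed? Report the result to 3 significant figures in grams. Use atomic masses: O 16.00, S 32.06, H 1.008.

M(H2SO4) = 2(1.008) + 32.06 + 4(16.00) = 98.076 g/mol.
M(SO3) = 32.06 + 3(16.00) = 80.06 g/mol.
n(H2SO4) = 199.0 g / 98.076 g/mol = 2.029 mol.
From the equation the H2SO4:SO3 mole ratio is 1:1, so n(SO3) = 2.029 × 1/1 = 2.029 mol.
Mass of SO3 = 2.029 mol × 80.06 g/mol = 162.4 g.

162 g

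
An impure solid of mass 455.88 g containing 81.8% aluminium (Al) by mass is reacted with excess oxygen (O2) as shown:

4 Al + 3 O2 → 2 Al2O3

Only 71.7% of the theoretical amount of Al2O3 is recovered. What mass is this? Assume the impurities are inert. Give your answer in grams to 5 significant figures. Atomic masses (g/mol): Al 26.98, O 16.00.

505.22 g

Pure Al available = 455.88 g × 0.818 = 372.910 g.
M(Al) = 26.98 g/mol.
M(Al2O3) = 2(26.98) + 3(16.00) = 101.96 g/mol.
n(Al) = 372.910 g / 26.98 g/mol = 13.8217 mol.
From the equation the Al:Al2O3 mole ratio is 4:2, so n(Al2O3) = 13.8217 × 2/4 = 6.91086 mol.
Mass of Al2O3 = 6.91086 mol × 101.96 g/mol = 704.631 g.
Actual mass collected = 704.631 g × 0.717 = 505.220 g.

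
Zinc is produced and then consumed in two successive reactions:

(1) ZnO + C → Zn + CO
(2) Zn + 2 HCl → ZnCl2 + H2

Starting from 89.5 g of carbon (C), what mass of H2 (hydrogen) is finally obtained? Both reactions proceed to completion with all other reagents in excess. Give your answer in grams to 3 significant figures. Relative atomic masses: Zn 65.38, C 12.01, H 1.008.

M(C) = 12.01 g/mol.
M(H2) = 2(1.008) = 2.016 g/mol.
n(C) = 89.50 / 12.01 = 7.452 mol.
Step 1 gives a 1:1 ratio of C to Zn, so n(Zn) = 7.452 mol.
In step 2 the Zn:H2 ratio is 1:1, so n(H2) = 7.452 mol.
Mass of H2 = 7.452 × 2.016 = 15.02 g.

15.0 g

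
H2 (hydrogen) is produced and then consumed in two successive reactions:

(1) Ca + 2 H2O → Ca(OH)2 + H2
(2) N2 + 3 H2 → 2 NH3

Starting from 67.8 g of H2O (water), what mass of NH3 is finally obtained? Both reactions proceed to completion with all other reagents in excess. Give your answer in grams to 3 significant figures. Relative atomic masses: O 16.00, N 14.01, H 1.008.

21.4 g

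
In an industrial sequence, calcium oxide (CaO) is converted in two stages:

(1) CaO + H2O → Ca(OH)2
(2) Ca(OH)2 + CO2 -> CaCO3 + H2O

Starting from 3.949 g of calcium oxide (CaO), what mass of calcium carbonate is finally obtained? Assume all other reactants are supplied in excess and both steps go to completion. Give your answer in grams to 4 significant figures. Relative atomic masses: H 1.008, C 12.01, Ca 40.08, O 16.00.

M(CaO) = 40.08 + 16.00 = 56.08 g/mol.
M(CaCO3) = 40.08 + 12.01 + 3(16.00) = 100.09 g/mol.
n(CaO) = 3.9490 / 56.08 = 0.070417 mol.
Step 1 gives a 1:1 ratio of CaO to Ca(OH)2, so n(Ca(OH)2) = 0.070417 mol.
In step 2 the Ca(OH)2:CaCO3 ratio is 1:1, so n(CaCO3) = 0.070417 mol.
Mass of CaCO3 = 0.070417 × 100.09 = 7.0481 g.

7.048 g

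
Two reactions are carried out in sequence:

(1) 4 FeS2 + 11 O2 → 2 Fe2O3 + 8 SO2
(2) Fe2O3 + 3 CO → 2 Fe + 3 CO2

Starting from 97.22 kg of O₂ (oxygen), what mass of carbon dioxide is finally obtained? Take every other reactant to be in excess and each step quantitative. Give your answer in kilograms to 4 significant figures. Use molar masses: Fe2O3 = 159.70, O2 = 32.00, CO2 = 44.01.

97.22 kg = 97220 g.
n(O2) = 97220 / 32.00 = 3038.1 mol.
Step 1 gives a 11:2 ratio of O2 to Fe2O3, so n(Fe2O3) = 552.39 mol.
In step 2 the Fe2O3:CO2 ratio is 1:3, so n(CO2) = 1657.2 mol.
Mass of CO2 = 1657.2 × 44.01 = 72932 g = 72.93 kg.

72.93 kg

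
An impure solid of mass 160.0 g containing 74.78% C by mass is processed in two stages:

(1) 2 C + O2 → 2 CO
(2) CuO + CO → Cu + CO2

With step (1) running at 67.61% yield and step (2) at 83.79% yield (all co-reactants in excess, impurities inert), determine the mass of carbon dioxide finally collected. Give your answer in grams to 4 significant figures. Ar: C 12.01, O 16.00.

248.4 g

Pure C = 160.0 × 0.7478 = 119.65 g.
M(C) = 12.01 g/mol.
M(CO2) = 12.01 + 2(16.00) = 44.01 g/mol.
n(C) = 119.65 / 12.01 = 9.9624 mol.
Step 1 (C:CO = 2:2): theoretical n(CO) = 9.9624 mol; at 67.61% yield, n(CO) = 6.7356 mol.
Step 2 (CO:CO2 = 1:1): theoretical n(CO2) = 6.7356 mol, so theoretical mass = 6.7356 × 44.01 = 296.43 g.
At 83.79% yield, actual mass of CO2 = 296.43 × 0.8379 = 248.38 g.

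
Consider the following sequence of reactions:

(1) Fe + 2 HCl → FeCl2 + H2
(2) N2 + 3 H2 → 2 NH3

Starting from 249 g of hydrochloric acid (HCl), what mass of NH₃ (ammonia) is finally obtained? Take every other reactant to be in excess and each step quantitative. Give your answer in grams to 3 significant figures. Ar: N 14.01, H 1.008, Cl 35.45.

38.8 g

M(HCl) = 1.008 + 35.45 = 36.458 g/mol.
M(NH3) = 14.01 + 3(1.008) = 17.034 g/mol.
n(HCl) = 249.0 / 36.458 = 6.830 mol.
Step 1 gives a 2:1 ratio of HCl to H2, so n(H2) = 3.415 mol.
In step 2 the H2:NH3 ratio is 3:2, so n(NH3) = 2.277 mol.
Mass of NH3 = 2.277 × 17.034 = 38.78 g.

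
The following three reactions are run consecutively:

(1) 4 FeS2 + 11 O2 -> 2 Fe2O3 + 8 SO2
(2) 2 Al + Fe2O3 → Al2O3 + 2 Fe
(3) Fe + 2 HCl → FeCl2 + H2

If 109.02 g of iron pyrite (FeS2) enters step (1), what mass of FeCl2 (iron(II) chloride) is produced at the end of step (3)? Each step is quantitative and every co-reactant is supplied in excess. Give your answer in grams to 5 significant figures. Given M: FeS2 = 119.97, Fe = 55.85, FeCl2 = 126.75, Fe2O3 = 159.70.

115.18 g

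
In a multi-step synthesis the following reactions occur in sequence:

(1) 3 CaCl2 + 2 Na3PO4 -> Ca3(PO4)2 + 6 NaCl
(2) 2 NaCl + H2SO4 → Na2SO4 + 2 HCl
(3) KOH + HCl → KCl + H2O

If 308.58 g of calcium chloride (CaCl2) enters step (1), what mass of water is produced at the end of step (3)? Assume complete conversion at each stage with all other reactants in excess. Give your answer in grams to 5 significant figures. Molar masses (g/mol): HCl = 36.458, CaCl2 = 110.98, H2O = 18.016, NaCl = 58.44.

n(CaCl2) = 308.58 / 110.98 = 2.78050 mol.
Reaction (1): CaCl2→NaCl ratio 3:6 ⇒ n(NaCl) = 5.56100 mol.
Reaction (2): NaCl→HCl ratio 2:2 ⇒ n(HCl) = 5.56100 mol.
Reaction (3): HCl→H2O ratio 1:1 ⇒ n(H2O) = 5.56100 mol.
Mass of H2O = 5.56100 × 18.016 = 100.187 g.

100.19 g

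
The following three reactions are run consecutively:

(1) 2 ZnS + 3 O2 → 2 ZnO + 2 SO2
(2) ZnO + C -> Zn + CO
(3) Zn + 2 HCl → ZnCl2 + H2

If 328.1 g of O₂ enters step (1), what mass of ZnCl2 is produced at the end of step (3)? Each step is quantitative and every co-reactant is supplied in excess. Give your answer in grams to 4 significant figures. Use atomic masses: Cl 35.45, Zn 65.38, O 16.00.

M(O2) = 2(16.00) = 32.00 g/mol.
M(ZnCl2) = 65.38 + 2(35.45) = 136.28 g/mol.
n(O2) = 328.1 / 32.00 = 10.253 mol.
Reaction (1): O2→ZnO ratio 3:2 ⇒ n(ZnO) = 6.8354 mol.
Reaction (2): ZnO→Zn ratio 1:1 ⇒ n(Zn) = 6.8354 mol.
Reaction (3): Zn→ZnCl2 ratio 1:1 ⇒ n(ZnCl2) = 6.8354 mol.
Mass of ZnCl2 = 6.8354 × 136.28 = 931.53 g.

931.5 g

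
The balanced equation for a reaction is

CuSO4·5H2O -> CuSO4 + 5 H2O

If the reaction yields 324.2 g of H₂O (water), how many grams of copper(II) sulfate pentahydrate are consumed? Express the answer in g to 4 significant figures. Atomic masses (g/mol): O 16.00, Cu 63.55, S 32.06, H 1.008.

898.6 g

M(H2O) = 2(1.008) + 16.00 = 18.016 g/mol.
M(CuSO4·5H2O) = 63.55 + 32.06 + 9(16.00) + 10(1.008) = 249.69 g/mol.
n(H2O) = 324.20 g / 18.016 g/mol = 17.995 mol.
From the equation the H2O:CuSO4·5H2O mole ratio is 5:1, so n(CuSO4·5H2O) = 17.995 × 1/5 = 3.5990 mol.
Mass of CuSO4·5H2O = 3.5990 mol × 249.69 g/mol = 898.64 g.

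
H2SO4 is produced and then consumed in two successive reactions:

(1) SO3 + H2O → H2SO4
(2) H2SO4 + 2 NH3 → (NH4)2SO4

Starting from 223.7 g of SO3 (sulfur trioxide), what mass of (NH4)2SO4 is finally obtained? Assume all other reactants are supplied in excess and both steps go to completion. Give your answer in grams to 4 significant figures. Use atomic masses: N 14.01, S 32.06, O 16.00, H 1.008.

M(SO3) = 32.06 + 3(16.00) = 80.06 g/mol.
M((NH4)2SO4) = 2(14.01) + 8(1.008) + 32.06 + 4(16.00) = 132.144 g/mol.
n(SO3) = 223.70 / 80.06 = 2.7942 mol.
Step 1 gives a 1:1 ratio of SO3 to H2SO4, so n(H2SO4) = 2.7942 mol.
In step 2 the H2SO4:(NH4)2SO4 ratio is 1:1, so n((NH4)2SO4) = 2.7942 mol.
Mass of (NH4)2SO4 = 2.7942 × 132.144 = 369.23 g.

369.2 g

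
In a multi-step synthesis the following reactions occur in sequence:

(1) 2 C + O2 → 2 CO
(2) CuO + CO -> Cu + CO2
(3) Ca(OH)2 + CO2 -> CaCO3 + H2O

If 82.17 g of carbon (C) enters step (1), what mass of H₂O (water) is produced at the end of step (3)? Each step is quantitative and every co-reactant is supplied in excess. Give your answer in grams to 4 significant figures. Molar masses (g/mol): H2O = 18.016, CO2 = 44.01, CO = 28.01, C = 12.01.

n(C) = 82.17 / 12.01 = 6.8418 mol.
Reaction (1): C→CO ratio 2:2 ⇒ n(CO) = 6.8418 mol.
Reaction (2): CO→CO2 ratio 1:1 ⇒ n(CO2) = 6.8418 mol.
Reaction (3): CO2→H2O ratio 1:1 ⇒ n(H2O) = 6.8418 mol.
Mass of H2O = 6.8418 × 18.016 = 123.26 g.

123.3 g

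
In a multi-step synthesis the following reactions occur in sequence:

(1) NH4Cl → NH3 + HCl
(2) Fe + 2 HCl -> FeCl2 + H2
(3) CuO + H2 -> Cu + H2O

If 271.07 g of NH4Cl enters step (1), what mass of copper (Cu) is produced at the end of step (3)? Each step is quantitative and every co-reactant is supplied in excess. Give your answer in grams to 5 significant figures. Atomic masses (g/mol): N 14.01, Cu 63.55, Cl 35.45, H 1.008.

161.02 g

M(NH4Cl) = 14.01 + 4(1.008) + 35.45 = 53.492 g/mol.
M(Cu) = 63.55 g/mol.
n(NH4Cl) = 271.07 / 53.492 = 5.06749 mol.
Reaction (1): NH4Cl→HCl ratio 1:1 ⇒ n(HCl) = 5.06749 mol.
Reaction (2): HCl→H2 ratio 2:1 ⇒ n(H2) = 2.53374 mol.
Reaction (3): H2→Cu ratio 1:1 ⇒ n(Cu) = 2.53374 mol.
Mass of Cu = 2.53374 × 63.55 = 161.019 g.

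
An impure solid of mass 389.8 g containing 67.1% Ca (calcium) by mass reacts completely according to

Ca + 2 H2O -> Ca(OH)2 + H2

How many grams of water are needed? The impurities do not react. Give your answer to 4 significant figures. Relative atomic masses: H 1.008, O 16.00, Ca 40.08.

Mass of pure Ca = 389.8 g × 0.671 = 261.56 g.
M(Ca) = 40.08 g/mol.
M(H2O) = 2(1.008) + 16.00 = 18.016 g/mol.
n(Ca) = 261.56 g / 40.08 g/mol = 6.5258 mol.
From the equation the Ca:H2O mole ratio is 1:2, so n(H2O) = 6.5258 × 2/1 = 13.052 mol.
Mass of H2O = 13.052 mol × 18.016 g/mol = 235.14 g.

235.1 g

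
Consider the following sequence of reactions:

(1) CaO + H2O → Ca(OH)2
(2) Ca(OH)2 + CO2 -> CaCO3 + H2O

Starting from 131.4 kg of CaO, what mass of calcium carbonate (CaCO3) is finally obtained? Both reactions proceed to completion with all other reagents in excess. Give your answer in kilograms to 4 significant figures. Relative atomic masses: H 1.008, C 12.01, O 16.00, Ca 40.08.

M(CaO) = 40.08 + 16.00 = 56.08 g/mol.
M(CaCO3) = 40.08 + 12.01 + 3(16.00) = 100.09 g/mol.
131.4 kg = 131400 g.
n(CaO) = 131400 / 56.08 = 2343.1 mol.
Step 1 gives a 1:1 ratio of CaO to Ca(OH)2, so n(Ca(OH)2) = 2343.1 mol.
In step 2 the Ca(OH)2:CaCO3 ratio is 1:1, so n(CaCO3) = 2343.1 mol.
Mass of CaCO3 = 2343.1 × 100.09 = 234520 g = 234.5 kg.

234.5 kg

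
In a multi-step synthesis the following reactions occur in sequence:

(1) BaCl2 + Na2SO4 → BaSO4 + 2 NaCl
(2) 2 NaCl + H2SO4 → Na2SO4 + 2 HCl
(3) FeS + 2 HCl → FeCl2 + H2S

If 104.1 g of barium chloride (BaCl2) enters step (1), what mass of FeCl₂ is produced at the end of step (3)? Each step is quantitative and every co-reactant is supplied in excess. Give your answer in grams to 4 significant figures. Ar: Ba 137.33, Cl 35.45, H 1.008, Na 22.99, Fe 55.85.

M(BaCl2) = 137.33 + 2(35.45) = 208.23 g/mol.
M(FeCl2) = 55.85 + 2(35.45) = 126.75 g/mol.
n(BaCl2) = 104.1 / 208.23 = 0.49993 mol.
Reaction (1): BaCl2→NaCl ratio 1:2 ⇒ n(NaCl) = 0.99986 mol.
Reaction (2): NaCl→HCl ratio 2:2 ⇒ n(HCl) = 0.99986 mol.
Reaction (3): HCl→FeCl2 ratio 2:1 ⇒ n(FeCl2) = 0.49993 mol.
Mass of FeCl2 = 0.49993 × 126.75 = 63.366 g.

63.37 g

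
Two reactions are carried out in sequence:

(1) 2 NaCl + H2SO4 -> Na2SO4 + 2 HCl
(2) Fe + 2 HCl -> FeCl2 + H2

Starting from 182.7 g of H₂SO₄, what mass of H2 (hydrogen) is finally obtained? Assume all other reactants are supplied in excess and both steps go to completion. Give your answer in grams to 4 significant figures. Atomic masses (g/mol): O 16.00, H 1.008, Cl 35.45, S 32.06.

3.755 g

M(H2SO4) = 2(1.008) + 32.06 + 4(16.00) = 98.076 g/mol.
M(H2) = 2(1.008) = 2.016 g/mol.
n(H2SO4) = 182.70 / 98.076 = 1.8628 mol.
Step 1 gives a 1:2 ratio of H2SO4 to HCl, so n(HCl) = 3.7257 mol.
In step 2 the HCl:H2 ratio is 2:1, so n(H2) = 1.8628 mol.
Mass of H2 = 1.8628 × 2.016 = 3.7555 g.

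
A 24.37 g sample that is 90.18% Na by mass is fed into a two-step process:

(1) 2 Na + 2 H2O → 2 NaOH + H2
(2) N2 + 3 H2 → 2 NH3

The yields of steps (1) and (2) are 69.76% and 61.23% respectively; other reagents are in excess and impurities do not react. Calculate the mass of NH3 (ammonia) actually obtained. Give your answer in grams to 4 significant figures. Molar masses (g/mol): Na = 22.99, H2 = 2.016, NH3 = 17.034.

Pure Na = 24.37 × 0.9018 = 21.977 g.
n(Na) = 21.977 / 22.99 = 0.95593 mol.
Step 1 (Na:H2 = 2:1): theoretical n(H2) = 0.47797 mol; at 69.76% yield, n(H2) = 0.33343 mol.
Step 2 (H2:NH3 = 3:2): theoretical n(NH3) = 0.22229 mol, so theoretical mass = 0.22229 × 17.034 = 3.7864 g.
At 61.23% yield, actual mass of NH3 = 3.7864 × 0.6123 = 2.3184 g.

2.318 g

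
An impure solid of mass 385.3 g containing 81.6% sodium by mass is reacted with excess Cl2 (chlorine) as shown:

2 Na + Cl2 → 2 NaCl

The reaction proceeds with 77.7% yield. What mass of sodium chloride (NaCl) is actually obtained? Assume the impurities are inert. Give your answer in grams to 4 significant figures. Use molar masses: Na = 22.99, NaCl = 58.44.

621.0 g

Pure Na available = 385.3 g × 0.816 = 314.40 g.
n(Na) = 314.40 g / 22.99 g/mol = 13.676 mol.
From the equation the Na:NaCl mole ratio is 2:2, so n(NaCl) = 13.676 × 2/2 = 13.676 mol.
Mass of NaCl = 13.676 mol × 58.44 g/mol = 799.21 g.
Actual mass collected = 799.21 g × 0.777 = 620.99 g.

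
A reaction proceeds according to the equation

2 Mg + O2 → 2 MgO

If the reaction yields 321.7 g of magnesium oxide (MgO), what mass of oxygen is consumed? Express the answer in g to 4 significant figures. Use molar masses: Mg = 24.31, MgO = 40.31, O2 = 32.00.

127.7 g

n(MgO) = 321.70 g / 40.31 g/mol = 7.9806 mol.
From the equation the MgO:O2 mole ratio is 2:1, so n(O2) = 7.9806 × 1/2 = 3.9903 mol.
Mass of O2 = 3.9903 mol × 32.00 g/mol = 127.69 g.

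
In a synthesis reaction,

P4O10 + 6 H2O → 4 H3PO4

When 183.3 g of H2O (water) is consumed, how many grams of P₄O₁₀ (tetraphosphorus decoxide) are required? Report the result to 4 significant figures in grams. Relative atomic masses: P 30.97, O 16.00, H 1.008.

481.4 g

M(H2O) = 2(1.008) + 16.00 = 18.016 g/mol.
M(P4O10) = 4(30.97) + 10(16.00) = 283.88 g/mol.
n(H2O) = 183.30 g / 18.016 g/mol = 10.174 mol.
From the equation the H2O:P4O10 mole ratio is 6:1, so n(P4O10) = 10.174 × 1/6 = 1.6957 mol.
Mass of P4O10 = 1.6957 mol × 283.88 g/mol = 481.38 g.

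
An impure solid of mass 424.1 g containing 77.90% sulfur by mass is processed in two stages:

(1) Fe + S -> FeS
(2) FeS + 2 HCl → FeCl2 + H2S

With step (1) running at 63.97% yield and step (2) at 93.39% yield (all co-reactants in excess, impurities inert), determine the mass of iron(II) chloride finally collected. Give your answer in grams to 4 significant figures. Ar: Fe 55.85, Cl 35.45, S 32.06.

780.3 g

Pure S = 424.1 × 0.7790 = 330.37 g.
M(S) = 32.06 g/mol.
M(FeCl2) = 55.85 + 2(35.45) = 126.75 g/mol.
n(S) = 330.37 / 32.06 = 10.305 mol.
Step 1 (S:FeS = 1:1): theoretical n(FeS) = 10.305 mol; at 63.97% yield, n(FeS) = 6.5920 mol.
Step 2 (FeS:FeCl2 = 1:1): theoretical n(FeCl2) = 6.5920 mol, so theoretical mass = 6.5920 × 126.75 = 835.54 g.
At 93.39% yield, actual mass of FeCl2 = 835.54 × 0.9339 = 780.31 g.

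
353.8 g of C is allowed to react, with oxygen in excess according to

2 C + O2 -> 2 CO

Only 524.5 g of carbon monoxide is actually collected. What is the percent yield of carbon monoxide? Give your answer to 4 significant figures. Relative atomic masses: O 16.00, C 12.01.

63.56 %

M(C) = 12.01 g/mol.
M(CO) = 12.01 + 16.00 = 28.01 g/mol.
n(C) = 353.80 g / 12.01 g/mol = 29.459 mol.
From the equation the C:CO mole ratio is 2:2, so n(CO) = 29.459 × 2/2 = 29.459 mol.
Mass of CO = 29.459 mol × 28.01 g/mol = 825.14 g.
This is the theoretical yield. Percent yield = 524.5 g / 825.14 g × 100% = 63.565%.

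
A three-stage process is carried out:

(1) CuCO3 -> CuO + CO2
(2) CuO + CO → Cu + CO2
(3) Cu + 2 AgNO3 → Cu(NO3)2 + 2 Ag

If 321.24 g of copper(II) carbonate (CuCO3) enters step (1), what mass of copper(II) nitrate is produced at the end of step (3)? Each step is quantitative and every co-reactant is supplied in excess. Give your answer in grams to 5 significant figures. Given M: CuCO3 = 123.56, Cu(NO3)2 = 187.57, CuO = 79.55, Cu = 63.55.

487.66 g

n(CuCO3) = 321.24 / 123.56 = 2.59987 mol.
Reaction (1): CuCO3→CuO ratio 1:1 ⇒ n(CuO) = 2.59987 mol.
Reaction (2): CuO→Cu ratio 1:1 ⇒ n(Cu) = 2.59987 mol.
Reaction (3): Cu→Cu(NO3)2 ratio 1:1 ⇒ n(Cu(NO3)2) = 2.59987 mol.
Mass of Cu(NO3)2 = 2.59987 × 187.57 = 487.658 g.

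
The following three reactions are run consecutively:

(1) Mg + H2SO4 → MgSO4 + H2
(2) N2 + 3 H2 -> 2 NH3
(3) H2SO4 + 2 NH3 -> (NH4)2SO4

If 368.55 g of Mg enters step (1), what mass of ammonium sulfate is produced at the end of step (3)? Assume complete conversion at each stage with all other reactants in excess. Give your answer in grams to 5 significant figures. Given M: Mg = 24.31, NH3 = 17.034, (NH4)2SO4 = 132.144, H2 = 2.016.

n(Mg) = 368.55 / 24.31 = 15.1604 mol.
Reaction (1): Mg→H2 ratio 1:1 ⇒ n(H2) = 15.1604 mol.
Reaction (2): H2→NH3 ratio 3:2 ⇒ n(NH3) = 10.1070 mol.
Reaction (3): NH3→(NH4)2SO4 ratio 2:1 ⇒ n((NH4)2SO4) = 5.05348 mol.
Mass of (NH4)2SO4 = 5.05348 × 132.144 = 667.787 g.

667.79 g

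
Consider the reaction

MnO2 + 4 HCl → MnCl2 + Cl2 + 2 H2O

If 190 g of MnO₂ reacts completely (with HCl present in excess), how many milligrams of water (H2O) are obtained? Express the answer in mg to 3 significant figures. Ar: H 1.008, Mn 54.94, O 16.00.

78700 mg

M(MnO2) = 54.94 + 2(16.00) = 86.94 g/mol.
M(H2O) = 2(1.008) + 16.00 = 18.016 g/mol.
n(MnO2) = 190.0 g / 86.94 g/mol = 2.185 mol.
From the equation the MnO2:H2O mole ratio is 1:2, so n(H2O) = 2.185 × 2/1 = 4.371 mol.
Mass of H2O = 4.371 mol × 18.016 g/mol = 78.74 g.
Converting to mg: 78.74 g = 78700 mg.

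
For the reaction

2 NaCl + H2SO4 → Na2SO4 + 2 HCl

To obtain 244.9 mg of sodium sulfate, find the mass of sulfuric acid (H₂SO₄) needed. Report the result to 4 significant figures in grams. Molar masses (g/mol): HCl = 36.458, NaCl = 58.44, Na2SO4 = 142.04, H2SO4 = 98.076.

0.1691 g

Convert: 244.9 mg = 0.24490 g.
n(Na2SO4) = 0.24490 g / 142.04 g/mol = 0.0017242 mol.
From the equation the Na2SO4:H2SO4 mole ratio is 1:1, so n(H2SO4) = 0.0017242 × 1/1 = 0.0017242 mol.
Mass of H2SO4 = 0.0017242 mol × 98.076 g/mol = 0.16910 g.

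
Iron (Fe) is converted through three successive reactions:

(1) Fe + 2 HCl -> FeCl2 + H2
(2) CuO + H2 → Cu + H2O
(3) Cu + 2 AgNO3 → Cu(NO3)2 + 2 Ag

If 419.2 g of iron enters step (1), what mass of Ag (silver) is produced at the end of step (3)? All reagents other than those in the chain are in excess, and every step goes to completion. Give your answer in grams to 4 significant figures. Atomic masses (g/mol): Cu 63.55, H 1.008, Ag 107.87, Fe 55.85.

M(Fe) = 55.85 g/mol.
M(Ag) = 107.87 g/mol.
n(Fe) = 419.2 / 55.85 = 7.5058 mol.
Reaction (1): Fe→H2 ratio 1:1 ⇒ n(H2) = 7.5058 mol.
Reaction (2): H2→Cu ratio 1:1 ⇒ n(Cu) = 7.5058 mol.
Reaction (3): Cu→Ag ratio 1:2 ⇒ n(Ag) = 15.012 mol.
Mass of Ag = 15.012 × 107.87 = 1619.3 g.

1619 g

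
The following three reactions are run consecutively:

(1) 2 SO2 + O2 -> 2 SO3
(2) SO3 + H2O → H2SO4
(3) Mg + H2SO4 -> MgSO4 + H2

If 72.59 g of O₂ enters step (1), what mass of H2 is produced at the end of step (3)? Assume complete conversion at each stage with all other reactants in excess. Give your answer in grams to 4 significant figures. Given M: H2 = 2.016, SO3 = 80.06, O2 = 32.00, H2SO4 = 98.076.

n(O2) = 72.59 / 32.00 = 2.2684 mol.
Reaction (1): O2→SO3 ratio 1:2 ⇒ n(SO3) = 4.5369 mol.
Reaction (2): SO3→H2SO4 ratio 1:1 ⇒ n(H2SO4) = 4.5369 mol.
Reaction (3): H2SO4→H2 ratio 1:1 ⇒ n(H2) = 4.5369 mol.
Mass of H2 = 4.5369 × 2.016 = 9.1463 g.

9.146 g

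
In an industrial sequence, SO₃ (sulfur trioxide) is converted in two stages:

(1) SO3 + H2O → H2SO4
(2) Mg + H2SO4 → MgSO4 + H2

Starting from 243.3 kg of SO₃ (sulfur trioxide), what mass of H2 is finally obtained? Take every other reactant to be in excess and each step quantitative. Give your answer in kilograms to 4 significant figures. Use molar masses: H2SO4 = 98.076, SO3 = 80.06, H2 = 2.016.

243.3 kg = 243300 g.
n(SO3) = 243300 / 80.06 = 3039.0 mol.
Step 1 gives a 1:1 ratio of SO3 to H2SO4, so n(H2SO4) = 3039.0 mol.
In step 2 the H2SO4:H2 ratio is 1:1, so n(H2) = 3039.0 mol.
Mass of H2 = 3039.0 × 2.016 = 6126.6 g = 6.127 kg.

6.127 kg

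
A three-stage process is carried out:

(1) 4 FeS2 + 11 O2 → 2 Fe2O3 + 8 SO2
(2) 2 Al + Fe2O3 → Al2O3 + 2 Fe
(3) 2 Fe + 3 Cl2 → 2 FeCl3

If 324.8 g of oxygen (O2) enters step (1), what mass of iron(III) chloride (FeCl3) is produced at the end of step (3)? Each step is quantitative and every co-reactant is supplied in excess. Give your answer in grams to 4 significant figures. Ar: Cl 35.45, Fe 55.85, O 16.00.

M(O2) = 2(16.00) = 32.00 g/mol.
M(FeCl3) = 55.85 + 3(35.45) = 162.20 g/mol.
n(O2) = 324.8 / 32.00 = 10.150 mol.
Reaction (1): O2→Fe2O3 ratio 11:2 ⇒ n(Fe2O3) = 1.8455 mol.
Reaction (2): Fe2O3→Fe ratio 1:2 ⇒ n(Fe) = 3.6909 mol.
Reaction (3): Fe→FeCl3 ratio 2:2 ⇒ n(FeCl3) = 3.6909 mol.
Mass of FeCl3 = 3.6909 × 162.20 = 598.67 g.

598.7 g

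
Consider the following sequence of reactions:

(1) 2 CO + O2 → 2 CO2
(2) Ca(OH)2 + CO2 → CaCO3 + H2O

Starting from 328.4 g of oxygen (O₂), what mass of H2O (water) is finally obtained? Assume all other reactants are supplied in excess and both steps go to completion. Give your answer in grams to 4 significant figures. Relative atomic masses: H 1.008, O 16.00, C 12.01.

M(O2) = 2(16.00) = 32.00 g/mol.
M(H2O) = 2(1.008) + 16.00 = 18.016 g/mol.
n(O2) = 328.40 / 32.00 = 10.262 mol.
Step 1 gives a 1:2 ratio of O2 to CO2, so n(CO2) = 20.525 mol.
In step 2 the CO2:H2O ratio is 1:1, so n(H2O) = 20.525 mol.
Mass of H2O = 20.525 × 18.016 = 369.78 g.

369.8 g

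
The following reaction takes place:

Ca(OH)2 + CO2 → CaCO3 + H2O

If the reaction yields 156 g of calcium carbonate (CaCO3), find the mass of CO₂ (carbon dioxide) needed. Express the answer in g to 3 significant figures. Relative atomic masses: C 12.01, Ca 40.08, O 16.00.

M(CaCO3) = 40.08 + 12.01 + 3(16.00) = 100.09 g/mol.
M(CO2) = 12.01 + 2(16.00) = 44.01 g/mol.
n(CaCO3) = 156.0 g / 100.09 g/mol = 1.559 mol.
From the equation the CaCO3:CO2 mole ratio is 1:1, so n(CO2) = 1.559 × 1/1 = 1.559 mol.
Mass of CO2 = 1.559 mol × 44.01 g/mol = 68.59 g.

68.6 g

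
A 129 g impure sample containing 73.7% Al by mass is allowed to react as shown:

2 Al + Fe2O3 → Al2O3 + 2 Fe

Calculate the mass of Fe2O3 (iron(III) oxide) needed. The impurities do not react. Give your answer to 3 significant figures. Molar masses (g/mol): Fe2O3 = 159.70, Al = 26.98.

281 g

Mass of pure Al = 129 g × 0.737 = 95.07 g.
n(Al) = 95.07 g / 26.98 g/mol = 3.524 mol.
From the equation the Al:Fe2O3 mole ratio is 2:1, so n(Fe2O3) = 3.524 × 1/2 = 1.762 mol.
Mass of Fe2O3 = 1.762 mol × 159.70 g/mol = 281.4 g.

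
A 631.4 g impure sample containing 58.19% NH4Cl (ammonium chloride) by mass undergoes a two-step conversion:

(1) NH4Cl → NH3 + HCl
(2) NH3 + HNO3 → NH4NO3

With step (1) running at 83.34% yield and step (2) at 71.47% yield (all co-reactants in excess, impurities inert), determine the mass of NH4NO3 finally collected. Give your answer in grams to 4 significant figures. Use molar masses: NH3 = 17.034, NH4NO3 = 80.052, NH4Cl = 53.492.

Pure NH4Cl = 631.4 × 0.5819 = 367.41 g.
n(NH4Cl) = 367.41 / 53.492 = 6.8685 mol.
Step 1 (NH4Cl:NH3 = 1:1): theoretical n(NH3) = 6.8685 mol; at 83.34% yield, n(NH3) = 5.7242 mol.
Step 2 (NH3:NH4NO3 = 1:1): theoretical n(NH4NO3) = 5.7242 mol, so theoretical mass = 5.7242 × 80.052 = 458.24 g.
At 71.47% yield, actual mass of NH4NO3 = 458.24 × 0.7147 = 327.50 g.

327.5 g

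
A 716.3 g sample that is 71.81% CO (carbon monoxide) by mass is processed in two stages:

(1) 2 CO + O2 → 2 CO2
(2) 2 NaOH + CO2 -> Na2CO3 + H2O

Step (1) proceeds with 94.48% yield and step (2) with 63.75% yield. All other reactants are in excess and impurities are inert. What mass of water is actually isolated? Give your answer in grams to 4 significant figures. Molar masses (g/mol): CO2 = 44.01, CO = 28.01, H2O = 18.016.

199.3 g

Pure CO = 716.3 × 0.7181 = 514.38 g.
n(CO) = 514.38 / 28.01 = 18.364 mol.
Step 1 (CO:CO2 = 2:2): theoretical n(CO2) = 18.364 mol; at 94.48% yield, n(CO2) = 17.350 mol.
Step 2 (CO2:H2O = 1:1): theoretical n(H2O) = 17.350 mol, so theoretical mass = 17.350 × 18.016 = 312.58 g.
At 63.75% yield, actual mass of H2O = 312.58 × 0.6375 = 199.27 g.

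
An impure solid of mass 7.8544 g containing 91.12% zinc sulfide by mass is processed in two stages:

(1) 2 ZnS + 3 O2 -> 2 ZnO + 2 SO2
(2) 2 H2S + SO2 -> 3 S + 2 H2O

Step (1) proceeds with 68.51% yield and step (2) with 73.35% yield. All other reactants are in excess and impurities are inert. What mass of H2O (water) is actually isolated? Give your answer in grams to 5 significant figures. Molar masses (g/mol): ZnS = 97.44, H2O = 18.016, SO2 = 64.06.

1.3299 g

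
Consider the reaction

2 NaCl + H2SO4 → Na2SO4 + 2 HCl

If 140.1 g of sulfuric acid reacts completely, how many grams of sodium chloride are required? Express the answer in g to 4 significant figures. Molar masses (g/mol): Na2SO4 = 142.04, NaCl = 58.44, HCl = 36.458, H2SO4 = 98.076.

n(H2SO4) = 140.10 g / 98.076 g/mol = 1.4285 mol.
From the equation the H2SO4:NaCl mole ratio is 1:2, so n(NaCl) = 1.4285 × 2/1 = 2.8570 mol.
Mass of NaCl = 2.8570 mol × 58.44 g/mol = 166.96 g.

167.0 g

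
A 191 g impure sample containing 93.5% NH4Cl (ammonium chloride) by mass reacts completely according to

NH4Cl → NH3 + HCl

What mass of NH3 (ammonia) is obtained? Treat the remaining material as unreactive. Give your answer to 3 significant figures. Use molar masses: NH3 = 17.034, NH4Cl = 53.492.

56.9 g

Mass of pure NH4Cl = 191 g × 0.935 = 178.6 g.
n(NH4Cl) = 178.6 g / 53.492 g/mol = 3.339 mol.
From the equation the NH4Cl:NH3 mole ratio is 1:1, so n(NH3) = 3.339 × 1/1 = 3.339 mol.
Mass of NH3 = 3.339 mol × 17.034 g/mol = 56.87 g.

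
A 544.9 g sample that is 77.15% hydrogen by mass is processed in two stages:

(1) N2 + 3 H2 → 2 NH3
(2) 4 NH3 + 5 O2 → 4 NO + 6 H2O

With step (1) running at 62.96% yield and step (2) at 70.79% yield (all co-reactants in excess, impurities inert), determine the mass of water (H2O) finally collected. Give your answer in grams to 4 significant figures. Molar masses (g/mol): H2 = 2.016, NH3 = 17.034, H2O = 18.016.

1674 g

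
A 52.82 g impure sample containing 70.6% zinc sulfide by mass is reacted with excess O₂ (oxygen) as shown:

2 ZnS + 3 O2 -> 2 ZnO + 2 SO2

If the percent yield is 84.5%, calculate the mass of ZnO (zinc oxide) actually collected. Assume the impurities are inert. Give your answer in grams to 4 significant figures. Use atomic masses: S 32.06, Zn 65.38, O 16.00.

26.32 g

Pure ZnS available = 52.82 g × 0.706 = 37.291 g.
M(ZnS) = 65.38 + 32.06 = 97.44 g/mol.
M(ZnO) = 65.38 + 16.00 = 81.38 g/mol.
n(ZnS) = 37.291 g / 97.44 g/mol = 0.38271 mol.
From the equation the ZnS:ZnO mole ratio is 2:2, so n(ZnO) = 0.38271 × 2/2 = 0.38271 mol.
Mass of ZnO = 0.38271 mol × 81.38 g/mol = 31.145 g.
Actual mass collected = 31.145 g × 0.845 = 26.317 g.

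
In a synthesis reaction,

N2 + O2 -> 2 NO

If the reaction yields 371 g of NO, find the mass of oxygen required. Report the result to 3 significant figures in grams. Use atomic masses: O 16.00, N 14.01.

M(NO) = 14.01 + 16.00 = 30.01 g/mol.
M(O2) = 2(16.00) = 32.00 g/mol.
n(NO) = 371.0 g / 30.01 g/mol = 12.36 mol.
From the equation the NO:O2 mole ratio is 2:1, so n(O2) = 12.36 × 1/2 = 6.181 mol.
Mass of O2 = 6.181 mol × 32.00 g/mol = 197.8 g.

198 g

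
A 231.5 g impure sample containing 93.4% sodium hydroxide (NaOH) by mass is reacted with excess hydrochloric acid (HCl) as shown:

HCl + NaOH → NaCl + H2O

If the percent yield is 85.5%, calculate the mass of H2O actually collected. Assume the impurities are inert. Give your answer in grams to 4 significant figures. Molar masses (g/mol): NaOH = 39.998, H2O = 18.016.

83.27 g

Pure NaOH available = 231.5 g × 0.934 = 216.22 g.
n(NaOH) = 216.22 g / 39.998 g/mol = 5.4058 mol.
From the equation the NaOH:H2O mole ratio is 1:1, so n(H2O) = 5.4058 × 1/1 = 5.4058 mol.
Mass of H2O = 5.4058 mol × 18.016 g/mol = 97.391 g.
Actual mass collected = 97.391 g × 0.855 = 83.269 g.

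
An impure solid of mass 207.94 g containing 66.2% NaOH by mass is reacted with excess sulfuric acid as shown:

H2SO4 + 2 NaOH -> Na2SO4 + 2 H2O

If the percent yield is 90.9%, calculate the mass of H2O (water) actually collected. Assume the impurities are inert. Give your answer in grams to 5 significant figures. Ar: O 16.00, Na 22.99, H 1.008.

56.361 g

Pure NaOH available = 207.94 g × 0.662 = 137.656 g.
M(NaOH) = 22.99 + 16.00 + 1.008 = 39.998 g/mol.
M(H2O) = 2(1.008) + 16.00 = 18.016 g/mol.
n(NaOH) = 137.656 g / 39.998 g/mol = 3.44158 mol.
From the equation the NaOH:H2O mole ratio is 2:2, so n(H2O) = 3.44158 × 2/2 = 3.44158 mol.
Mass of H2O = 3.44158 mol × 18.016 g/mol = 62.0035 g.
Actual mass collected = 62.0035 g × 0.909 = 56.3612 g.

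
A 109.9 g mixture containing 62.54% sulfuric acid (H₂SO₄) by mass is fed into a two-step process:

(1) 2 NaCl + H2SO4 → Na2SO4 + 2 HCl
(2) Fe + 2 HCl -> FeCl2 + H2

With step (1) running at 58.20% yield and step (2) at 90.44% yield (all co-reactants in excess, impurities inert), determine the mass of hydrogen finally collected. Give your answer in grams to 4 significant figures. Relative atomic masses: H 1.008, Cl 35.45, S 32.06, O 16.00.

Pure H2SO4 = 109.9 × 0.6254 = 68.731 g.
M(H2SO4) = 2(1.008) + 32.06 + 4(16.00) = 98.076 g/mol.
M(H2) = 2(1.008) = 2.016 g/mol.
n(H2SO4) = 68.731 / 98.076 = 0.70080 mol.
Step 1 (H2SO4:HCl = 1:2): theoretical n(HCl) = 1.4016 mol; at 58.20% yield, n(HCl) = 0.81573 mol.
Step 2 (HCl:H2 = 2:1): theoretical n(H2) = 0.40786 mol, so theoretical mass = 0.40786 × 2.016 = 0.82225 g.
At 90.44% yield, actual mass of H2 = 0.82225 × 0.9044 = 0.74365 g.

0.7436 g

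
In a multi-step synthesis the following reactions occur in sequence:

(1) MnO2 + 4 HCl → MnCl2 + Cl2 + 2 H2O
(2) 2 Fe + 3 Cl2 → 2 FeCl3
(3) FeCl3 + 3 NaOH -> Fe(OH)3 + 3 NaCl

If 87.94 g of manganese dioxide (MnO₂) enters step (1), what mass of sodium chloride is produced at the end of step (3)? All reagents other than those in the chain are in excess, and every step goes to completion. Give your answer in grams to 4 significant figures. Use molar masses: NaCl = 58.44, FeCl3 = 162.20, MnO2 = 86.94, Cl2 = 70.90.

118.2 g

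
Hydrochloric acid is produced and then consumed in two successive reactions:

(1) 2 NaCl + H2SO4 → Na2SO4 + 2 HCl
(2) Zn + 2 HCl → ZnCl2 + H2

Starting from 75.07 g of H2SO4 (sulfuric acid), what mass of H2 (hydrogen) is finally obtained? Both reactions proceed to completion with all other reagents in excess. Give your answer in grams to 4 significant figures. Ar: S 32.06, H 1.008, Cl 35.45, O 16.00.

M(H2SO4) = 2(1.008) + 32.06 + 4(16.00) = 98.076 g/mol.
M(H2) = 2(1.008) = 2.016 g/mol.
n(H2SO4) = 75.070 / 98.076 = 0.76543 mol.
Step 1 gives a 1:2 ratio of H2SO4 to HCl, so n(HCl) = 1.5309 mol.
In step 2 the HCl:H2 ratio is 2:1, so n(H2) = 0.76543 mol.
Mass of H2 = 0.76543 × 2.016 = 1.5431 g.

1.543 g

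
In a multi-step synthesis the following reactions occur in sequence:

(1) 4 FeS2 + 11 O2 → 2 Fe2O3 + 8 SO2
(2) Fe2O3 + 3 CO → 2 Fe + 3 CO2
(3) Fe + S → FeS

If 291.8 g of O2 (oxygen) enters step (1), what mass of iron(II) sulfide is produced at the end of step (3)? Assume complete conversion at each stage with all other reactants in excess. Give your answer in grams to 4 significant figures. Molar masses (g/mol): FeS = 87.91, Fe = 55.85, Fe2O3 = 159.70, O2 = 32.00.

291.5 g

n(O2) = 291.8 / 32.00 = 9.1188 mol.
Reaction (1): O2→Fe2O3 ratio 11:2 ⇒ n(Fe2O3) = 1.6580 mol.
Reaction (2): Fe2O3→Fe ratio 1:2 ⇒ n(Fe) = 3.3159 mol.
Reaction (3): Fe→FeS ratio 1:1 ⇒ n(FeS) = 3.3159 mol.
Mass of FeS = 3.3159 × 87.91 = 291.50 g.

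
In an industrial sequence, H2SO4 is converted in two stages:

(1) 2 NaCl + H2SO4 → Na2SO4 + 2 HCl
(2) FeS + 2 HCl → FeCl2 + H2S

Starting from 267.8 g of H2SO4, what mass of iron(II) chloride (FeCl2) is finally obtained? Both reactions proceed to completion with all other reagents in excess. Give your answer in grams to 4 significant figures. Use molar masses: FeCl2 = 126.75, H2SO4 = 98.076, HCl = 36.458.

346.1 g

n(H2SO4) = 267.80 / 98.076 = 2.7305 mol.
Step 1 gives a 1:2 ratio of H2SO4 to HCl, so n(HCl) = 5.4611 mol.
In step 2 the HCl:FeCl2 ratio is 2:1, so n(FeCl2) = 2.7305 mol.
Mass of FeCl2 = 2.7305 × 126.75 = 346.10 g.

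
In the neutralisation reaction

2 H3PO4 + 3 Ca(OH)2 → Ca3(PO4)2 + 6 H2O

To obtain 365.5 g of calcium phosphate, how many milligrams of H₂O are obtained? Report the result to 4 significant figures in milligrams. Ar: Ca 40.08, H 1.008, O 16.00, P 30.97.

127400 mg

M(Ca3(PO4)2) = 3(40.08) + 2(30.97) + 8(16.00) = 310.18 g/mol.
M(H2O) = 2(1.008) + 16.00 = 18.016 g/mol.
n(Ca3(PO4)2) = 365.50 g / 310.18 g/mol = 1.1783 mol.
From the equation the Ca3(PO4)2:H2O mole ratio is 1:6, so n(H2O) = 1.1783 × 6/1 = 7.0701 mol.
Mass of H2O = 7.0701 mol × 18.016 g/mol = 127.37 g.
Converting to mg: 127.37 g = 127400 mg.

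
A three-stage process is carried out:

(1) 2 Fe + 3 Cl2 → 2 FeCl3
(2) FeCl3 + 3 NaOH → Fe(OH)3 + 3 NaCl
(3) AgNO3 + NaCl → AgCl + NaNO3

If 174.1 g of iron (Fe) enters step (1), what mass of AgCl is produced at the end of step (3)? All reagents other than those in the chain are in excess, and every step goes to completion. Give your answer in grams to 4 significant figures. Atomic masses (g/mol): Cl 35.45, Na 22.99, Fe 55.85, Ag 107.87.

1340 g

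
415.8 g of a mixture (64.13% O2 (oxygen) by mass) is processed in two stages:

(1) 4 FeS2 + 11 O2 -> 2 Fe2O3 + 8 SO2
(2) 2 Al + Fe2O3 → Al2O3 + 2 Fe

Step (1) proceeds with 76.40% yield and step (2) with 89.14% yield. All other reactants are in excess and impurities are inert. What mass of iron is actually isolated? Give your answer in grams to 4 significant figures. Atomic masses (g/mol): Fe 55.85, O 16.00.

Pure O2 = 415.8 × 0.6413 = 266.65 g.
M(O2) = 2(16.00) = 32.00 g/mol.
M(Fe) = 55.85 g/mol.
n(O2) = 266.65 / 32.00 = 8.3329 mol.
Step 1 (O2:Fe2O3 = 11:2): theoretical n(Fe2O3) = 1.5151 mol; at 76.40% yield, n(Fe2O3) = 1.1575 mol.
Step 2 (Fe2O3:Fe = 1:2): theoretical n(Fe) = 2.3150 mol, so theoretical mass = 2.3150 × 55.85 = 129.29 g.
At 89.14% yield, actual mass of Fe = 129.29 × 0.8914 = 115.25 g.

115.3 g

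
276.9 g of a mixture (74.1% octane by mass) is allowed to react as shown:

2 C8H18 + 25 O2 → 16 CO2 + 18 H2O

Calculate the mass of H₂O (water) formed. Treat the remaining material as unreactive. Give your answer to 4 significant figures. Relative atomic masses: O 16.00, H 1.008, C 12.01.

Mass of pure C8H18 = 276.9 g × 0.741 = 205.18 g.
M(C8H18) = 8(12.01) + 18(1.008) = 114.224 g/mol.
M(H2O) = 2(1.008) + 16.00 = 18.016 g/mol.
n(C8H18) = 205.18 g / 114.224 g/mol = 1.7963 mol.
From the equation the C8H18:H2O mole ratio is 2:18, so n(H2O) = 1.7963 × 18/2 = 16.167 mol.
Mass of H2O = 16.167 mol × 18.016 g/mol = 291.26 g.

291.3 g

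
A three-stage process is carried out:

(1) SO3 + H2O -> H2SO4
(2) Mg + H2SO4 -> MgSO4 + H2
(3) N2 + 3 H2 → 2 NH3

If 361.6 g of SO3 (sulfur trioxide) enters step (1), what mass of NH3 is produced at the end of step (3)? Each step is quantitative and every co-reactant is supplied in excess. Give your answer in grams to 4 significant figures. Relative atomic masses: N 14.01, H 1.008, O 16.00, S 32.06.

51.29 g

M(SO3) = 32.06 + 3(16.00) = 80.06 g/mol.
M(NH3) = 14.01 + 3(1.008) = 17.034 g/mol.
n(SO3) = 361.6 / 80.06 = 4.5166 mol.
Reaction (1): SO3→H2SO4 ratio 1:1 ⇒ n(H2SO4) = 4.5166 mol.
Reaction (2): H2SO4→H2 ratio 1:1 ⇒ n(H2) = 4.5166 mol.
Reaction (3): H2→NH3 ratio 3:2 ⇒ n(NH3) = 3.0111 mol.
Mass of NH3 = 3.0111 × 17.034 = 51.291 g.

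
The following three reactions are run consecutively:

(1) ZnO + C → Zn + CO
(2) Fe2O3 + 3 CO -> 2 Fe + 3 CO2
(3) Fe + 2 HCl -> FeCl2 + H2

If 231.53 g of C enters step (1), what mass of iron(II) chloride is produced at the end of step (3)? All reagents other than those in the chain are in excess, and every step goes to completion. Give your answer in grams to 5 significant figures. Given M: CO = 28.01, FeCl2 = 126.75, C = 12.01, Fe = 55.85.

n(C) = 231.53 / 12.01 = 19.2781 mol.
Reaction (1): C→CO ratio 1:1 ⇒ n(CO) = 19.2781 mol.
Reaction (2): CO→Fe ratio 3:2 ⇒ n(Fe) = 12.8521 mol.
Reaction (3): Fe→FeCl2 ratio 1:1 ⇒ n(FeCl2) = 12.8521 mol.
Mass of FeCl2 = 12.8521 × 126.75 = 1629.00 g.

1629.0 g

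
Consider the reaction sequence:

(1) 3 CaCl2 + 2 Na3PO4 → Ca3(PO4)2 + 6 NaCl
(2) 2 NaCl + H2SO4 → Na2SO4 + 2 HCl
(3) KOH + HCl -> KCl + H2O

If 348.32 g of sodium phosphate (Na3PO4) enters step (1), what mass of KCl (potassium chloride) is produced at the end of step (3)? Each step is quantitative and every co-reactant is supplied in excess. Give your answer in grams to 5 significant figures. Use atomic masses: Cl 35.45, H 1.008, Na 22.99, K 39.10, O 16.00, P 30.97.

M(Na3PO4) = 3(22.99) + 30.97 + 4(16.00) = 163.94 g/mol.
M(KCl) = 39.10 + 35.45 = 74.55 g/mol.
n(Na3PO4) = 348.32 / 163.94 = 2.12468 mol.
Reaction (1): Na3PO4→NaCl ratio 2:6 ⇒ n(NaCl) = 6.37404 mol.
Reaction (2): NaCl→HCl ratio 2:2 ⇒ n(HCl) = 6.37404 mol.
Reaction (3): HCl→KCl ratio 1:1 ⇒ n(KCl) = 6.37404 mol.
Mass of KCl = 6.37404 × 74.55 = 475.185 g.

475.18 g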